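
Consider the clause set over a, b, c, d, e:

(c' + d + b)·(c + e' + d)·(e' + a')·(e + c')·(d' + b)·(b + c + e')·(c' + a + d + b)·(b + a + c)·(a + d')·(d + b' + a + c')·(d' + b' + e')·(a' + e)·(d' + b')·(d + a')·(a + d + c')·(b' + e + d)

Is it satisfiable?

Unsatisfiable

Suppose e = 0.
From the singleton clause (c'), c = 0.
From the singleton clause (a'), a = 0.
From the singleton clause (b), b = 1.
From the singleton clause (d'), d = 0.
That conflicts with the unit clause (d).
Backtrack on e: now try e = 1.
From the singleton clause (a'), a = 0.
From the singleton clause (d'), d = 0.
From the singleton clause (c), c = 1.
That conflicts with the unit clause (c').
Either choice for e ends in contradiction.
No assignment satisfies every clause.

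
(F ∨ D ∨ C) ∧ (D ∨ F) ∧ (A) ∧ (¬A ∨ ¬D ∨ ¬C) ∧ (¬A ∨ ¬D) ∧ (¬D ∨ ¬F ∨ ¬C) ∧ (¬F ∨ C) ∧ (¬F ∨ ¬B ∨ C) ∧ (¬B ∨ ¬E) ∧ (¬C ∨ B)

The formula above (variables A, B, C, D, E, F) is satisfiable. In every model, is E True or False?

False

Suppose E = True.
Unit clause (A) forces A = True.
Unit clause (¬D) forces D = False.
Unit clause (F) forces F = True.
Unit clause (C) forces C = True.
Unit clause (¬B) forces B = False.
Now (B) is unsatisfied and unit — conflict.
So every satisfying assignment has E = False.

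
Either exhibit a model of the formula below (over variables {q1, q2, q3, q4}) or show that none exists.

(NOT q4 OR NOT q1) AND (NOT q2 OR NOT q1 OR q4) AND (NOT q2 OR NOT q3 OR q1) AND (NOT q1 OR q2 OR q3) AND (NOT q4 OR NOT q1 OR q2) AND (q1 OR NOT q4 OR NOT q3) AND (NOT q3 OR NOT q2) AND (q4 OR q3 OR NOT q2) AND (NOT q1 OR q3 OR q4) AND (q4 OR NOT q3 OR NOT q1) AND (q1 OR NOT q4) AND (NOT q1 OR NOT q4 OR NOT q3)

q1=false, q2=false, q3=false, q4=false

Suppose q4 = false.
Suppose q2 = false.
Suppose q1 = false.
All clauses hold; q3 can take either value.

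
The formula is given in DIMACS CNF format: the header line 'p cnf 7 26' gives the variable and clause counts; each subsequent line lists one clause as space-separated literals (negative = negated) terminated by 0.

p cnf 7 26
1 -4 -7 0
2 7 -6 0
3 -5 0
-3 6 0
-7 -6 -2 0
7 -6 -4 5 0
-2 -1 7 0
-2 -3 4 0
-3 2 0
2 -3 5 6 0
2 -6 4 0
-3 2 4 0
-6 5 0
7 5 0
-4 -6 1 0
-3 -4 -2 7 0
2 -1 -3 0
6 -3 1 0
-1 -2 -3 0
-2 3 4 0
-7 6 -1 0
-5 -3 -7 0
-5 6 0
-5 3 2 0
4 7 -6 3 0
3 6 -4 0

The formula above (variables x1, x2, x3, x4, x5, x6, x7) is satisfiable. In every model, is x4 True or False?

False

Suppose x4 = True.
Suppose x1 = True.
Suppose x3 = True.
Unit clause (x6) forces x6 = True.
Unit clause (x2) forces x2 = True.
That conflicts with the unit clause (¬x2).
So x3 must be the other value — set x3 = False.
Unit clause (¬x5) forces x5 = False.
Unit clause (¬x6) forces x6 = False.
That conflicts with the unit clause (x6).
Neither x3 = True nor x3 = False works.
So x1 must be the other value — set x1 = False.
Unit clause (¬x7) forces x7 = False.
Unit clause (x5) forces x5 = True.
Unit clause (x3) forces x3 = True.
Unit clause (x6) forces x6 = True.
That conflicts with the unit clause (¬x6).
Neither x1 = True nor x1 = False works.
So every satisfying assignment has x4 = False.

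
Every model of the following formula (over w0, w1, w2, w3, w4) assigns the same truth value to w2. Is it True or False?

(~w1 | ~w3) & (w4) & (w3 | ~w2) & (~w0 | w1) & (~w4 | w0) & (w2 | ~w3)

Suppose w2 = 1.
The clause (w4) is unit, so w4 = 1.
The clause (w3) is unit, so w3 = 1.
The clause (~w1) is unit, so w1 = 0.
The clause (~w0) is unit, so w0 = 0.
But (w0) is also a unit clause — contradiction.
So every satisfying assignment has w2 = False.

False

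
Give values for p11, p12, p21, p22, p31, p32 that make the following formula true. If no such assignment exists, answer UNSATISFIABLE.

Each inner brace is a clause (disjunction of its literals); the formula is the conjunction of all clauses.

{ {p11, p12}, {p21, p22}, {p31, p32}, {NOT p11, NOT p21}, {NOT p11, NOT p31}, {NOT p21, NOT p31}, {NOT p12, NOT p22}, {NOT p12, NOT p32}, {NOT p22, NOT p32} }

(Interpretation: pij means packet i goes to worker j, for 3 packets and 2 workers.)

Try p11 = true.
From the singleton clause (NOT p21), p21 = false.
From the singleton clause (p22), p22 = true.
From the singleton clause (NOT p31), p31 = false.
From the singleton clause (p32), p32 = true.
Now (NOT p32) is unsatisfied and unit — conflict.
So p11 must be the other value — set p11 = false.
From the singleton clause (p12), p12 = true.
From the singleton clause (NOT p22), p22 = false.
From the singleton clause (p21), p21 = true.
From the singleton clause (NOT p31), p31 = false.
From the singleton clause (p32), p32 = true.
Now (NOT p32) is unsatisfied and unit — conflict.
Both values of p11 lead to a conflict.

UNSATISFIABLE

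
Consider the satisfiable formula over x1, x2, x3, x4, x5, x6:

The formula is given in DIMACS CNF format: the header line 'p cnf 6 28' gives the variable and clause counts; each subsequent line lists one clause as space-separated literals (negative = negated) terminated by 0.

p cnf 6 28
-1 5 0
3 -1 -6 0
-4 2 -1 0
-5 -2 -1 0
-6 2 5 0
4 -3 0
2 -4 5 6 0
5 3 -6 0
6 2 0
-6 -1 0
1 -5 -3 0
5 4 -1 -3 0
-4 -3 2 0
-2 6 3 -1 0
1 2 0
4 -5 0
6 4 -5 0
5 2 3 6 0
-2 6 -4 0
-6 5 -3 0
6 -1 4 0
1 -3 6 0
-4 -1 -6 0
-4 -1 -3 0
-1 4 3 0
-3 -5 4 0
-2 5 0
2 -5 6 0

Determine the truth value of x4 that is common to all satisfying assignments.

Suppose x4 = False.
From the singleton clause (¬x3), x3 = False.
From the singleton clause (¬x5), x5 = False.
From the singleton clause (¬x1), x1 = False.
From the singleton clause (¬x6), x6 = False.
From the singleton clause (x2), x2 = True.
Now (¬x2) is unsatisfied and unit — conflict.
So every satisfying assignment has x4 = True.

True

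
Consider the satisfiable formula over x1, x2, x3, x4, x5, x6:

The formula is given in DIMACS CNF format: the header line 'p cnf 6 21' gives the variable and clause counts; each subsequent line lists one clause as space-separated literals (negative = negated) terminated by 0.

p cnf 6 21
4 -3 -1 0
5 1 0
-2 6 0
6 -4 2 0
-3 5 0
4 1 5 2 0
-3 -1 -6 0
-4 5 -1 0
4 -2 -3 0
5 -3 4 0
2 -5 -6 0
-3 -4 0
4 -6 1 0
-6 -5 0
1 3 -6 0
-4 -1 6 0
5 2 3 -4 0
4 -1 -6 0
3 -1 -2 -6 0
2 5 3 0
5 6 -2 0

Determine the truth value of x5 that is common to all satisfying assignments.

Suppose x5 = False.
From the singleton clause (x1), x1 = True.
From the singleton clause (¬x3), x3 = False.
From the singleton clause (¬x4), x4 = False.
From the singleton clause (¬x6), x6 = False.
From the singleton clause (¬x2), x2 = False.
That conflicts with the unit clause (x2).
So every satisfying assignment has x5 = True.

True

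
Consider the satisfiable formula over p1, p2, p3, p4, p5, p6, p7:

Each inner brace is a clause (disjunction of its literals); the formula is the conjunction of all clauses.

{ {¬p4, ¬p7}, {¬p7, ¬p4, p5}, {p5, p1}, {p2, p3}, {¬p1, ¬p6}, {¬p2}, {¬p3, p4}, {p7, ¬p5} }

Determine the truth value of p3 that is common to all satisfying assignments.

True

Suppose p3 = False.
The clause (p2) is unit, so p2 = True.
That conflicts with the unit clause (¬p2).
So every satisfying assignment has p3 = True.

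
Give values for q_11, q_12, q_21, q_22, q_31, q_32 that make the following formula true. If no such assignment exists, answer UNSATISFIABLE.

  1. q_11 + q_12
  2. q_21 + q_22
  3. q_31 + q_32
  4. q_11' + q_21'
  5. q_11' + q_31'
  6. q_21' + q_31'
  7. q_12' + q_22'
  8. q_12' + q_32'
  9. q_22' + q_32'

UNSATISFIABLE

Suppose q_11 = 1.
(q_21') alone gives q_21 = 0.
(q_22) alone gives q_22 = 1.
(q_31') alone gives q_31 = 0.
(q_32) alone gives q_32 = 1.
That conflicts with the unit clause (q_32').
That branch fails; take q_11 = 0 instead.
(q_12) alone gives q_12 = 1.
(q_22') alone gives q_22 = 0.
(q_21) alone gives q_21 = 1.
(q_31') alone gives q_31 = 0.
(q_32) alone gives q_32 = 1.
That conflicts with the unit clause (q_32').
Either choice for q_11 ends in contradiction.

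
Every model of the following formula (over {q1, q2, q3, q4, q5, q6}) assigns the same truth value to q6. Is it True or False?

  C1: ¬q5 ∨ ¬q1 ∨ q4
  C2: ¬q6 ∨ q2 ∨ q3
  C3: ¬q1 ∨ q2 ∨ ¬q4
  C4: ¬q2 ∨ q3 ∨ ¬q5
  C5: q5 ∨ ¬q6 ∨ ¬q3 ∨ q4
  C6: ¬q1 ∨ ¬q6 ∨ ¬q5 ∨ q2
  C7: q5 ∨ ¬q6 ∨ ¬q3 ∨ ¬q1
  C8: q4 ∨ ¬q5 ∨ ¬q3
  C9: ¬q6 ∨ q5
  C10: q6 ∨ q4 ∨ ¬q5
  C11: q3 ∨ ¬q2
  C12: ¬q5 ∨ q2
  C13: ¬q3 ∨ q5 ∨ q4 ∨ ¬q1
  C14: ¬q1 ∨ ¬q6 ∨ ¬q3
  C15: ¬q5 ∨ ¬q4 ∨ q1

Suppose q6 = True.
The clause (q5) is unit, so q5 = True.
The clause (q2) is unit, so q2 = True.
The clause (q3) is unit, so q3 = True.
The clause (q4) is unit, so q4 = True.
The clause (¬q1) is unit, so q1 = False.
But (q1) is also a unit clause — contradiction.
So every satisfying assignment has q6 = False.

False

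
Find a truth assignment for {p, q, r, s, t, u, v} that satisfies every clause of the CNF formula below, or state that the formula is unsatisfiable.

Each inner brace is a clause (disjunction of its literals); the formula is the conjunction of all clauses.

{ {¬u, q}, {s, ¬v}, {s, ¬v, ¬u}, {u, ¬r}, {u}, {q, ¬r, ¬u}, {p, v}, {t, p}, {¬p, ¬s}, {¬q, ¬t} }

The clause (u) is unit, so u = True.
The clause (q) is unit, so q = True.
The clause (¬t) is unit, so t = False.
The clause (p) is unit, so p = True.
The clause (¬s) is unit, so s = False.
The clause (¬v) is unit, so v = False.
All clauses hold; r can take either value.

p: True; q: True; r: False; s: False; t: False; u: True; v: False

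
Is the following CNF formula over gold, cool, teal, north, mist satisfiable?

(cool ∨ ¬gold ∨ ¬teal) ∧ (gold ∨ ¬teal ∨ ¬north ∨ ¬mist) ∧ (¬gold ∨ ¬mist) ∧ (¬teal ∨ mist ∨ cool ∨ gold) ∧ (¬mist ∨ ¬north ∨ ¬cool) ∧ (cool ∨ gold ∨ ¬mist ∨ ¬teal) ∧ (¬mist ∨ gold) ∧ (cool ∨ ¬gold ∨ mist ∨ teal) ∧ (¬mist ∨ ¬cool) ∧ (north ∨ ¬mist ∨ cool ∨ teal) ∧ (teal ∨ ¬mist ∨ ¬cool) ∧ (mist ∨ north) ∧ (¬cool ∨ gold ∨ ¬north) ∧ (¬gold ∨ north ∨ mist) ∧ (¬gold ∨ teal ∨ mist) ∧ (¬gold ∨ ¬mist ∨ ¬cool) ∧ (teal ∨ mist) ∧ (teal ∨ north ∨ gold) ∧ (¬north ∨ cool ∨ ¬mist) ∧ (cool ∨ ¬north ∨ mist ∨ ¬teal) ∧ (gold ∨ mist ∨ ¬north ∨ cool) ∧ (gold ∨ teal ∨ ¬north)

Branch on gold: set gold = True.
From the singleton clause (¬mist), mist = False.
From the singleton clause (north), north = True.
From the singleton clause (teal), teal = True.
From the singleton clause (cool), cool = True.
This assignment satisfies each clause.
A satisfying assignment: gold ↦ True, cool ↦ True, teal ↦ True, north ↦ True, mist ↦ False.

Satisfiable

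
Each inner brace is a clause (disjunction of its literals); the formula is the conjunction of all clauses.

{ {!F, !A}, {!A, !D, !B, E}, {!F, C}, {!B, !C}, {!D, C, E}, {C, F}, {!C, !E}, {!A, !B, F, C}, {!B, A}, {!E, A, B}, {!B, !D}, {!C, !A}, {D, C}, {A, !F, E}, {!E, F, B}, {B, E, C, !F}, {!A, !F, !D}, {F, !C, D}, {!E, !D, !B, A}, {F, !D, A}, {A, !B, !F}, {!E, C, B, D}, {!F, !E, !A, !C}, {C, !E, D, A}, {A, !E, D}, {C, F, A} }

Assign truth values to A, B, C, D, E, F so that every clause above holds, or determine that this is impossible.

Try F = false.
From the singleton clause (C), C = true.
From the singleton clause (!B), B = false.
From the singleton clause (!E), E = false.
From the singleton clause (!A), A = false.
From the singleton clause (D), D = true.
But (!D) is also a unit clause — contradiction.
Undo F and try F = true.
From the singleton clause (!A), A = false.
From the singleton clause (C), C = true.
From the singleton clause (!B), B = false.
From the singleton clause (!E), E = false.
But (E) is also a unit clause — contradiction.
Both values of F lead to a conflict.

UNSATISFIABLE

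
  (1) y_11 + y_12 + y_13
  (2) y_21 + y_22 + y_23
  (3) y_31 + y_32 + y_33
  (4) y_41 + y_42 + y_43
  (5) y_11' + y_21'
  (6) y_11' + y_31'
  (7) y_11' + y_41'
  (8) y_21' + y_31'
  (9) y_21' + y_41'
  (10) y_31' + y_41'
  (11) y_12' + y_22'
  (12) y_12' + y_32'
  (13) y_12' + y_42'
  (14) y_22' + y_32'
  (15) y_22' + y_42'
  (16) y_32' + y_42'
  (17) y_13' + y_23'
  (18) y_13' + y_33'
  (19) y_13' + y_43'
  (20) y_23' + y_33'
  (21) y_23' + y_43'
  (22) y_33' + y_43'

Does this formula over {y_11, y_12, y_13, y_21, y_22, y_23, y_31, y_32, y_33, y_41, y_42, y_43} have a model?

Suppose y_11 = 0.
Suppose y_12 = 1.
The clause (y_22') is unit, so y_22 = 0.
The clause (y_32') is unit, so y_32 = 0.
The clause (y_42') is unit, so y_42 = 0.
Suppose y_21 = 1.
The clause (y_31') is unit, so y_31 = 0.
The clause (y_33) is unit, so y_33 = 1.
The clause (y_41') is unit, so y_41 = 0.
The clause (y_43) is unit, so y_43 = 1.
Now (y_43') is unsatisfied and unit — conflict.
Undo y_21 and try y_21 = 0.
The clause (y_23) is unit, so y_23 = 1.
The clause (y_13') is unit, so y_13 = 0.
The clause (y_33') is unit, so y_33 = 0.
The clause (y_31) is unit, so y_31 = 1.
The clause (y_41') is unit, so y_41 = 0.
The clause (y_43) is unit, so y_43 = 1.
Now (y_43') is unsatisfied and unit — conflict.
Neither y_21 = 1 nor y_21 = 0 works.
Undo y_12 and try y_12 = 0.
The clause (y_13) is unit, so y_13 = 1.
The clause (y_23') is unit, so y_23 = 0.
The clause (y_33') is unit, so y_33 = 0.
The clause (y_43') is unit, so y_43 = 0.
Suppose y_21 = 1.
The clause (y_31') is unit, so y_31 = 0.
The clause (y_32) is unit, so y_32 = 1.
The clause (y_41') is unit, so y_41 = 0.
The clause (y_42) is unit, so y_42 = 1.
Now (y_42') is unsatisfied and unit — conflict.
Undo y_21 and try y_21 = 0.
The clause (y_22) is unit, so y_22 = 1.
The clause (y_32') is unit, so y_32 = 0.
The clause (y_31) is unit, so y_31 = 1.
The clause (y_41') is unit, so y_41 = 0.
The clause (y_42) is unit, so y_42 = 1.
Now (y_42') is unsatisfied and unit — conflict.
Neither y_21 = 1 nor y_21 = 0 works.
Neither y_12 = 1 nor y_12 = 0 works.
Undo y_11 and try y_11 = 1.
The clause (y_21') is unit, so y_21 = 0.
The clause (y_31') is unit, so y_31 = 0.
The clause (y_41') is unit, so y_41 = 0.
Suppose y_22 = 1.
The clause (y_12') is unit, so y_12 = 0.
The clause (y_32') is unit, so y_32 = 0.
The clause (y_33) is unit, so y_33 = 1.
The clause (y_42') is unit, so y_42 = 0.
The clause (y_43) is unit, so y_43 = 1.
Now (y_43') is unsatisfied and unit — conflict.
Undo y_22 and try y_22 = 0.
The clause (y_23) is unit, so y_23 = 1.
The clause (y_13') is unit, so y_13 = 0.
The clause (y_33') is unit, so y_33 = 0.
The clause (y_32) is unit, so y_32 = 1.
The clause (y_12') is unit, so y_12 = 0.
The clause (y_42') is unit, so y_42 = 0.
The clause (y_43) is unit, so y_43 = 1.
Now (y_43') is unsatisfied and unit — conflict.
Neither y_22 = 1 nor y_22 = 0 works.
Neither y_11 = 1 nor y_11 = 0 works.
No assignment satisfies every clause.

Unsatisfiable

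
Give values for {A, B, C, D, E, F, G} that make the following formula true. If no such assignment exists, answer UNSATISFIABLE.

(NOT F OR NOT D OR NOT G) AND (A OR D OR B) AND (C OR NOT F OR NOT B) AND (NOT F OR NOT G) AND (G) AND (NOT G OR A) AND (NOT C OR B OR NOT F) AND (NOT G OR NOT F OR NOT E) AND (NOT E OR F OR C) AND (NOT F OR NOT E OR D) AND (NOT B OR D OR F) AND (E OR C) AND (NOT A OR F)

UNSATISFIABLE

(G) alone gives G = true.
(NOT F) alone gives F = false.
(A) alone gives A = true.
That conflicts with the unit clause (NOT A).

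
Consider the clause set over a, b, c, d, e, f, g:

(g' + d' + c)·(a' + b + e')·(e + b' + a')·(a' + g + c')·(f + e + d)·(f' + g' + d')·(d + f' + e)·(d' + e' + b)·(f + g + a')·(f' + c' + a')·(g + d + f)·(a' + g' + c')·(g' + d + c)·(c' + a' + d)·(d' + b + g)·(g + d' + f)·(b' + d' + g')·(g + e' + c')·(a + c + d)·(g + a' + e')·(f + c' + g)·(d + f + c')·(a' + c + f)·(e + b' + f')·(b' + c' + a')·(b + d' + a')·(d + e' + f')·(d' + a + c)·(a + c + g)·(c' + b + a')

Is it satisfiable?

Yes

Case g = 1:
Case d = 1:
From the singleton clause (c), c = 1.
From the singleton clause (f'), f = 0.
From the singleton clause (a'), a = 0.
From the singleton clause (b'), b = 0.
From the singleton clause (e'), e = 0.
This assignment satisfies each clause.
A satisfying assignment: a ↦ 0; b ↦ 0; c ↦ 1; d ↦ 1; e ↦ 0; f ↦ 0; g ↦ 1.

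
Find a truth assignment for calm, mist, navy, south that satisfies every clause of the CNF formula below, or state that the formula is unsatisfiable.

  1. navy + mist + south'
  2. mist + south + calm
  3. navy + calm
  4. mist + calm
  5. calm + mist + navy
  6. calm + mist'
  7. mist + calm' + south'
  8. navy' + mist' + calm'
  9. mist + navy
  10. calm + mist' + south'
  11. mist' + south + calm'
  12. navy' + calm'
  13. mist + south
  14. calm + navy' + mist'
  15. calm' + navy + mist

calm=1; mist=1; navy=0; south=1

Branch on navy: set navy = 0.
Unit clause (calm) forces calm = 1.
Unit clause (mist) forces mist = 1.
Unit clause (south) forces south = 1.
All clauses are satisfied.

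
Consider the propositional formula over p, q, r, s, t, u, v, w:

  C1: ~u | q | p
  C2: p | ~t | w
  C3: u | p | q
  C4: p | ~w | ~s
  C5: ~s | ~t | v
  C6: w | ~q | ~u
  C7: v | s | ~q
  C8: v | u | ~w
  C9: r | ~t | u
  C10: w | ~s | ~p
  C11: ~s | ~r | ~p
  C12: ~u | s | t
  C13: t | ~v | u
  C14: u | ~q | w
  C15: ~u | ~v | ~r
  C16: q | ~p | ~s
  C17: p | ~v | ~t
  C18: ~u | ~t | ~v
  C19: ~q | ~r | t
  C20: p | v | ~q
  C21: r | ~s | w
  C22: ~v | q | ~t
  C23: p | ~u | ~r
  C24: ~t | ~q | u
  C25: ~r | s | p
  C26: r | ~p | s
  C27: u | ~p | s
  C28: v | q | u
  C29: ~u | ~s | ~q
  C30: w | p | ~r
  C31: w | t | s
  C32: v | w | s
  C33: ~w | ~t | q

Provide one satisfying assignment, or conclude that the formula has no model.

UNSATISFIABLE

Try u = 0.
Try p = 1.
Unit clause (s) forces s = 1.
Unit clause (w) forces w = 1.
Unit clause (v) forces v = 1.
Unit clause (~r) forces r = 0.
Unit clause (~t) forces t = 0.
Now (t) is unsatisfied and unit — conflict.
So p must be the other value — set p = 0.
Unit clause (q) forces q = 1.
Unit clause (w) forces w = 1.
Unit clause (~s) forces s = 0.
Unit clause (v) forces v = 1.
Unit clause (t) forces t = 1.
Now (~t) is unsatisfied and unit — conflict.
Both values of p lead to a conflict.
So u must be the other value — set u = 1.
Try q = 1.
Unit clause (w) forces w = 1.
Unit clause (~s) forces s = 0.
Unit clause (v) forces v = 1.
Unit clause (t) forces t = 1.
Now (~t) is unsatisfied and unit — conflict.
So q must be the other value — set q = 0.
Unit clause (p) forces p = 1.
Unit clause (~s) forces s = 0.
Unit clause (t) forces t = 1.
Unit clause (~v) forces v = 0.
Unit clause (r) forces r = 1.
Unit clause (w) forces w = 1.
Now (~w) is unsatisfied and unit — conflict.
Both values of q lead to a conflict.
Both values of u lead to a conflict.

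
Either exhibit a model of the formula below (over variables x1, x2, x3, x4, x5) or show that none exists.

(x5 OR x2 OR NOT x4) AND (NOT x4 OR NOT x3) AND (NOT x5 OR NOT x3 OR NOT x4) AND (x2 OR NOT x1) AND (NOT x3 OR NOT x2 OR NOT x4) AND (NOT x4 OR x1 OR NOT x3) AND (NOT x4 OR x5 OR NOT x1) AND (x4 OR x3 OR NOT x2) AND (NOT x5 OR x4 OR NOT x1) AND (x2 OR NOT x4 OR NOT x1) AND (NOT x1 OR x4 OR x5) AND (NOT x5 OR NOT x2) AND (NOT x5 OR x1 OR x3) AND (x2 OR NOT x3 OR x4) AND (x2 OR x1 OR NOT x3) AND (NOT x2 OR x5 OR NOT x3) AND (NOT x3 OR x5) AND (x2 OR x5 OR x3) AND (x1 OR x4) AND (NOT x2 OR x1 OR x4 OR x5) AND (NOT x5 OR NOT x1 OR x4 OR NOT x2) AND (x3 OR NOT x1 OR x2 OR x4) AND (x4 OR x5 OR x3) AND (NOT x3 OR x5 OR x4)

x1: false,  x2: true,  x3: false,  x4: true,  x5: false

Branch on x4: set x4 = true.
The clause (NOT x3) is unit, so x3 = false.
Branch on x5: set x5 = false.
The clause (x2) is unit, so x2 = true.
The clause (NOT x1) is unit, so x1 = false.
This assignment satisfies each clause.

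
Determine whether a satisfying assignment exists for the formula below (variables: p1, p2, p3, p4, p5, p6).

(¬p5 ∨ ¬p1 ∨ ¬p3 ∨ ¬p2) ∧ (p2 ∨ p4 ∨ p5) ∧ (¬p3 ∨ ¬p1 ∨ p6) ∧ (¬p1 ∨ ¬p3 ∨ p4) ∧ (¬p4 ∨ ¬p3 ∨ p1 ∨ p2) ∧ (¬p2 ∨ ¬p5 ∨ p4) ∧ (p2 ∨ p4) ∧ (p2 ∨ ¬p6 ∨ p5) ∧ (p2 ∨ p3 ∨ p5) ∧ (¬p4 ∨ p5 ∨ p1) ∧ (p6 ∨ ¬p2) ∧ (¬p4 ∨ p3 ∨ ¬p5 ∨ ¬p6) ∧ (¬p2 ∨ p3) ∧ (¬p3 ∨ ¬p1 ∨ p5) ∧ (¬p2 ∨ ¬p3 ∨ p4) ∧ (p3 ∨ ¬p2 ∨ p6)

Yes

Branch on p2: set p2 = False.
From the singleton clause (p4), p4 = True.
Branch on p3: set p3 = False.
From the singleton clause (p5), p5 = True.
From the singleton clause (¬p6), p6 = False.
Every clause is now satisfied; p1 is unconstrained.
A satisfying assignment: p1 ↦ True,  p2 ↦ False,  p3 ↦ False,  p4 ↦ True,  p5 ↦ True,  p6 ↦ False.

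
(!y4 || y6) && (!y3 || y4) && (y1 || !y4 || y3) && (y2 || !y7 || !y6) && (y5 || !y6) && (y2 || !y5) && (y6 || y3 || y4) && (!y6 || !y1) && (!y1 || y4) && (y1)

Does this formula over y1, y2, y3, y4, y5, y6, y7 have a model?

No

From the singleton clause (y1), y1 = true.
From the singleton clause (!y6), y6 = false.
From the singleton clause (!y4), y4 = false.
But (y4) is also a unit clause — contradiction.
No assignment satisfies every clause.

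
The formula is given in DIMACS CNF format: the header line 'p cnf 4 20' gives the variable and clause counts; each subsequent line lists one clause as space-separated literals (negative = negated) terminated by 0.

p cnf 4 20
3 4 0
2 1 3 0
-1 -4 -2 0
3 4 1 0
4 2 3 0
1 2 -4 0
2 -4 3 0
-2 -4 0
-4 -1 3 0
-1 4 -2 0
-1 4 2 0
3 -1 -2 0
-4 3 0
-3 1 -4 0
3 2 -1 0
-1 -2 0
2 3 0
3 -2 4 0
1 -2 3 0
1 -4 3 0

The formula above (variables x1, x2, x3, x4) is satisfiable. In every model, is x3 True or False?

Suppose x3 = False.
(x4) alone gives x4 = True.
But (¬x4) is also a unit clause — contradiction.
So every satisfying assignment has x3 = True.

True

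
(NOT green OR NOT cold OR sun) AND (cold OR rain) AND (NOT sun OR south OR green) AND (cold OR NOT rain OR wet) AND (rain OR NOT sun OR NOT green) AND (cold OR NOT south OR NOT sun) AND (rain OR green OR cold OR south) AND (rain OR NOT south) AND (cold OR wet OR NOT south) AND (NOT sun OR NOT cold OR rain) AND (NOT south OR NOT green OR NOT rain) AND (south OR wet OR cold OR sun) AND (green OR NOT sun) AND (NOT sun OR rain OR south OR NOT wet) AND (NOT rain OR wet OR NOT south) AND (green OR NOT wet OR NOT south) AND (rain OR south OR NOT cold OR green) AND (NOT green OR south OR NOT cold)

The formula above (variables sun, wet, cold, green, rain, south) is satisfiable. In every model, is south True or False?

Suppose south = true.
Unit clause (rain) forces rain = true.
Unit clause (NOT green) forces green = false.
Unit clause (NOT sun) forces sun = false.
Unit clause (wet) forces wet = true.
Now (NOT wet) is unsatisfied and unit — conflict.
So every satisfying assignment has south = False.

False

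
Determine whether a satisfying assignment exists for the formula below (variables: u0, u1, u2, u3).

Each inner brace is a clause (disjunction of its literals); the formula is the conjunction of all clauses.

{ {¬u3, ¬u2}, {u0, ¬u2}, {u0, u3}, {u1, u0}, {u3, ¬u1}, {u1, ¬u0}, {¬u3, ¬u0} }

Satisfiable

Branch on u3: set u3 = True.
From the singleton clause (¬u2), u2 = False.
From the singleton clause (¬u0), u0 = False.
From the singleton clause (u1), u1 = True.
All clauses are satisfied.
A satisfying assignment: u0: False,  u1: True,  u2: False,  u3: True.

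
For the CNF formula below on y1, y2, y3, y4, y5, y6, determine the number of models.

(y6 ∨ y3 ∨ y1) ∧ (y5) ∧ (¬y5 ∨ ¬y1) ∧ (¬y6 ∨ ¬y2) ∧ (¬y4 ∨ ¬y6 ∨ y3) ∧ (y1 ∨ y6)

3

There are 2^6 = 64 truth assignments over (y1, y2, y3, y4, y5, y6).
Split on y6. With y6 = True, the clauses containing y6 are satisfied and ¬y6 drops from the rest; 3 of the 2^5 = 32 assignments to the other variables satisfy what remains.
With y6 = False, by the same count on the reduced clause set, 0 assignments work.
(One model: y1=F, y2=F, y3=F, y4=F, y5=T, y6=T.)
Total: 3 + 0 = 3.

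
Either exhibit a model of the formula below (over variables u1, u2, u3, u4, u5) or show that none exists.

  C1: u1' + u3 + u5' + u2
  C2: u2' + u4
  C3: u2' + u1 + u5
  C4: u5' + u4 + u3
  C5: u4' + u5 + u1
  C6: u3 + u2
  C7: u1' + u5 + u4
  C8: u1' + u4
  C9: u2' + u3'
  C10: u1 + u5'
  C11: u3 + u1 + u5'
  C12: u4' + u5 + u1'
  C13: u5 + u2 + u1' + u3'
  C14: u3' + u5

Case u2 = 0:
From the singleton clause (u3), u3 = 1.
From the singleton clause (u5), u5 = 1.
From the singleton clause (u1), u1 = 1.
From the singleton clause (u4), u4 = 1.
All clauses are satisfied.

u1=1,  u2=0,  u3=1,  u4=1,  u5=1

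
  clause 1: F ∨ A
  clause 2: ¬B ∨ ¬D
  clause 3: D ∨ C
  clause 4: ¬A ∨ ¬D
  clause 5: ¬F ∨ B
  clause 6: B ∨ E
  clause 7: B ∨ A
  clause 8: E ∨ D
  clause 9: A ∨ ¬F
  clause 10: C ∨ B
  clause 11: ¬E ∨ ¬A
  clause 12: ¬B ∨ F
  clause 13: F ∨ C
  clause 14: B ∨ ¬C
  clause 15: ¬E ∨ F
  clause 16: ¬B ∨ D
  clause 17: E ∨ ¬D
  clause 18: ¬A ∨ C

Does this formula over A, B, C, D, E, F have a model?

No

Suppose F = True.
The clause (B) is unit, so B = True.
The clause (¬D) is unit, so D = False.
That conflicts with the unit clause (D).
Undo F and try F = False.
The clause (A) is unit, so A = True.
The clause (¬D) is unit, so D = False.
The clause (C) is unit, so C = True.
The clause (E) is unit, so E = True.
That conflicts with the unit clause (¬E).
Both values of F lead to a conflict.
No assignment satisfies every clause.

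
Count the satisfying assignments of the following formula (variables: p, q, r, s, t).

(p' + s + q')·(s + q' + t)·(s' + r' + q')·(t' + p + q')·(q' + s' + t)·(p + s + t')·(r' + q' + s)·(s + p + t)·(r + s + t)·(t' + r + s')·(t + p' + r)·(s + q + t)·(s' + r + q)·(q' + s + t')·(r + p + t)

6

There are 2^5 = 32 truth assignments over (p, q, r, s, t).
Split on t. With t = 1, the clauses containing t are satisfied and t' drops from the rest; 4 of the 2^4 = 16 assignments to the other variables satisfy what remains.
With t = 0, by the same count on the reduced clause set, 2 assignments work.
(One model: p=F, q=F, r=T, s=T, t=F.)
Total: 4 + 2 = 6.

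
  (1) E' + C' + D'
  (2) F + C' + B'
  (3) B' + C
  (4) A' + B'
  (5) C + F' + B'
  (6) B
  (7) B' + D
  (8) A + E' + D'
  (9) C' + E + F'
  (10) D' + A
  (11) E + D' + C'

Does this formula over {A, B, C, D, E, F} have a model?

No

From the singleton clause (B), B = 1.
From the singleton clause (C), C = 1.
From the singleton clause (F), F = 1.
From the singleton clause (A'), A = 0.
From the singleton clause (D), D = 1.
That conflicts with the unit clause (D').
No assignment satisfies every clause.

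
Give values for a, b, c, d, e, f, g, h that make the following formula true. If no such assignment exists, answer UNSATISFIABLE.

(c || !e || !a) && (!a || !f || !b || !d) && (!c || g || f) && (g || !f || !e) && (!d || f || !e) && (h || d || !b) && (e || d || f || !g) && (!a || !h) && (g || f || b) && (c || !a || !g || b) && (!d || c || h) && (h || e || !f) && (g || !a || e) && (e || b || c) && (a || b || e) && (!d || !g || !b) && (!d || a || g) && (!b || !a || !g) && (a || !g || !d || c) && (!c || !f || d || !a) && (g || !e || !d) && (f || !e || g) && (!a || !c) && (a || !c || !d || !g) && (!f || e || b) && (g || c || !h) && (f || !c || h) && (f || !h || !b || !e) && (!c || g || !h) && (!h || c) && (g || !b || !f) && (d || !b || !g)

Suppose a = false.
Suppose b = false.
The clause (e) is unit, so e = true.
Suppose g = true.
Suppose d = false.
Suppose h = false.
Suppose f = false.
The clause (!c) is unit, so c = false.
This assignment satisfies each clause.

a: false; b: false; c: false; d: false; e: true; f: false; g: true; h: false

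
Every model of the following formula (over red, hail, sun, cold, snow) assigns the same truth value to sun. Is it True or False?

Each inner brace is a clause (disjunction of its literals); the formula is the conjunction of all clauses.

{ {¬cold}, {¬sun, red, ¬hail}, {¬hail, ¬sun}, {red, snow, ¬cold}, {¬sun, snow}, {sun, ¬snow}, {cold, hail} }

Suppose sun = True.
Unit clause (¬cold) forces cold = False.
Unit clause (¬hail) forces hail = False.
That conflicts with the unit clause (hail).
So every satisfying assignment has sun = False.

False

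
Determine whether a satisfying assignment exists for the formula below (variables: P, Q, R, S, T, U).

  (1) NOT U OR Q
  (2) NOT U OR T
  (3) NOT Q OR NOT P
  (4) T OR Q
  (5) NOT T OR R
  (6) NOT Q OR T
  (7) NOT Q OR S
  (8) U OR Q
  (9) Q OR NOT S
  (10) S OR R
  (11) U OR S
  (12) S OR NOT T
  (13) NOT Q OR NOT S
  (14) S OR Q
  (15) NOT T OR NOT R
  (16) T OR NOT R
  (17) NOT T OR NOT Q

Unsatisfiable

Try U = false.
From the singleton clause (Q), Q = true.
From the singleton clause (NOT P), P = false.
From the singleton clause (T), T = true.
That conflicts with the unit clause (NOT T).
Backtrack on U: now try U = true.
From the singleton clause (Q), Q = true.
From the singleton clause (T), T = true.
That conflicts with the unit clause (NOT T).
Neither U = true nor U = false works.
No assignment satisfies every clause.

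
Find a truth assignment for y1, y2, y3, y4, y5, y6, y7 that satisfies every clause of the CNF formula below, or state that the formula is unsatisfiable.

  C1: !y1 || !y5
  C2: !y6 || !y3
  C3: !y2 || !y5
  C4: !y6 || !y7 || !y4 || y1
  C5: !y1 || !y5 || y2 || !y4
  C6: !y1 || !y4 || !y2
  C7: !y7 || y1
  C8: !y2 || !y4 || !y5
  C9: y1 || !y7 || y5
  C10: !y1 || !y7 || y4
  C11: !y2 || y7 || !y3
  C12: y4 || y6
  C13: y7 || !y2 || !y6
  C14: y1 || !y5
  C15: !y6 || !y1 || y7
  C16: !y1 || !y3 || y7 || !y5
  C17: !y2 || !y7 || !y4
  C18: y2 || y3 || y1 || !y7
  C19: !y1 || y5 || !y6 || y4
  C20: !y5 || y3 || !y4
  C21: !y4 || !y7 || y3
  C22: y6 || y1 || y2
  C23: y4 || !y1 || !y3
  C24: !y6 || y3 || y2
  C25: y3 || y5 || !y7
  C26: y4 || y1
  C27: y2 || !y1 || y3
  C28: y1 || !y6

y1=false; y2=true; y3=false; y4=true; y5=false; y6=false; y7=false

Try y1 = false.
The clause (!y7) is unit, so y7 = false.
The clause (!y5) is unit, so y5 = false.
The clause (y4) is unit, so y4 = true.
The clause (!y6) is unit, so y6 = false.
The clause (y2) is unit, so y2 = true.
The clause (!y3) is unit, so y3 = false.
Every clause now holds.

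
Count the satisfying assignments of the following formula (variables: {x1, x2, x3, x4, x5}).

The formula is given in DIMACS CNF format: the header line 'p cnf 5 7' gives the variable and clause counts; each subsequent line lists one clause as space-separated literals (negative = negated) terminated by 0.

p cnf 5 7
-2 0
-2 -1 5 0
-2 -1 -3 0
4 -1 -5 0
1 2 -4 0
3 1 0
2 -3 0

3

There are 2^5 = 32 truth assignments over (x1, x2, x3, x4, x5).
Split on x5. With x5 = True, the clauses containing x5 are satisfied and ¬x5 drops from the rest; 1 of the 2^4 = 16 assignments to the other variables satisfy what remains.
With x5 = False, by the same count on the reduced clause set, 2 assignments work.
(One model: x1=T, x2=F, x3=F, x4=F, x5=F.)
Total: 1 + 2 = 3.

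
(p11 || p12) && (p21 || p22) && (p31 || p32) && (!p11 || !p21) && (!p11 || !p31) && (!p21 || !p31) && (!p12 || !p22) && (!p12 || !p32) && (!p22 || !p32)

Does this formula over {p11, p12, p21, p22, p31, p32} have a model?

Case p11 = true:
Unit clause (!p21) forces p21 = false.
Unit clause (p22) forces p22 = true.
Unit clause (!p31) forces p31 = false.
Unit clause (p32) forces p32 = true.
That conflicts with the unit clause (!p32).
Backtrack on p11: now try p11 = false.
Unit clause (p12) forces p12 = true.
Unit clause (!p22) forces p22 = false.
Unit clause (p21) forces p21 = true.
Unit clause (!p31) forces p31 = false.
Unit clause (p32) forces p32 = true.
That conflicts with the unit clause (!p32).
Neither p11 = true nor p11 = false works.
No assignment satisfies every clause.

Unsatisfiable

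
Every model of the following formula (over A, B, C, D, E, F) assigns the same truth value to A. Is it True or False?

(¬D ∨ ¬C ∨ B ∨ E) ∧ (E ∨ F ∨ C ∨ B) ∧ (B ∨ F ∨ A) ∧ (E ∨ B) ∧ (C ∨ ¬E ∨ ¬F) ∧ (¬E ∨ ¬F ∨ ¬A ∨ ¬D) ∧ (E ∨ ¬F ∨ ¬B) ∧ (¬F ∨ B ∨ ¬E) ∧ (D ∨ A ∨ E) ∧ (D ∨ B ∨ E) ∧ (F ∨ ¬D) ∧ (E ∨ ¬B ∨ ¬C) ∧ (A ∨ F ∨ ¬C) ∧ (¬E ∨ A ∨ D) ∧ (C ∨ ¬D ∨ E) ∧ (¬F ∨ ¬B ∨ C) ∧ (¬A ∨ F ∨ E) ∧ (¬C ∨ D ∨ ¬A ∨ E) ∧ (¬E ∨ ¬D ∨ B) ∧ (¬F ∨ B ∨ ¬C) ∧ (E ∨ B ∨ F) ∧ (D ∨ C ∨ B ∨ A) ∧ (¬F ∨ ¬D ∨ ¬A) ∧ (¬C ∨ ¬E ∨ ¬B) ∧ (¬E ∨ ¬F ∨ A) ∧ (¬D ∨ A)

Suppose A = False.
The clause (¬D) is unit, so D = False.
The clause (E) is unit, so E = True.
Now (¬E) is unsatisfied and unit — conflict.
So every satisfying assignment has A = True.

True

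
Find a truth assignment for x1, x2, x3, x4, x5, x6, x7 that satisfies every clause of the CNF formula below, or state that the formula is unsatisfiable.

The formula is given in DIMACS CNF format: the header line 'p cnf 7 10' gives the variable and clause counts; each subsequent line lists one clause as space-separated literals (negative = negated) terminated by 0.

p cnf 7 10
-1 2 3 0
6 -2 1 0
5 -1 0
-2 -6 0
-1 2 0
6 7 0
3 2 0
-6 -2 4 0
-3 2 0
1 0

x1 ↦ True, x2 ↦ True, x3 ↦ False, x4 ↦ False, x5 ↦ True, x6 ↦ False, x7 ↦ True

Unit clause (x1) forces x1 = True.
Unit clause (x5) forces x5 = True.
Unit clause (x2) forces x2 = True.
Unit clause (¬x6) forces x6 = False.
Unit clause (x7) forces x7 = True.
No clause remains; x3, x4 are free.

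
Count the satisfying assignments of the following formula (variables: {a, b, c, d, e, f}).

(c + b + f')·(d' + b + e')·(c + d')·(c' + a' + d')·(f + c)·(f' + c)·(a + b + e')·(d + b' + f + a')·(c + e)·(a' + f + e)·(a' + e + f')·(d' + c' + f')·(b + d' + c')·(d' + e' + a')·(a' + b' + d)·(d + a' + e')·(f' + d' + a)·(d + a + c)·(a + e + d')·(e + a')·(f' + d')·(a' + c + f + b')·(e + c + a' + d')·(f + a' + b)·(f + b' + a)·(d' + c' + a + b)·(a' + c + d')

4

There are 2^6 = 64 truth assignments over (a, b, c, d, e, f).
Split on b. With b = 1, the clauses containing b are satisfied and b' drops from the rest; 2 of the 2^5 = 32 assignments to the other variables satisfy what remains.
With b = 0, by the same count on the reduced clause set, 2 assignments work.
(One model: a=F, b=F, c=T, d=F, e=F, f=F.)
Total: 2 + 2 = 4.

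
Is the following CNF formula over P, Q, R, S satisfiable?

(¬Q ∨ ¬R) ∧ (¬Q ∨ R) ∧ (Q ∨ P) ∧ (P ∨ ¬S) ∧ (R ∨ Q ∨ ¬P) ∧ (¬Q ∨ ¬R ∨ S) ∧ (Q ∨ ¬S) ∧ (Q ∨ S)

No

Case Q = False:
From the singleton clause (P), P = True.
From the singleton clause (R), R = True.
From the singleton clause (¬S), S = False.
But (S) is also a unit clause — contradiction.
That branch fails; take Q = True instead.
From the singleton clause (¬R), R = False.
But (R) is also a unit clause — contradiction.
Both values of Q lead to a conflict.
No assignment satisfies every clause.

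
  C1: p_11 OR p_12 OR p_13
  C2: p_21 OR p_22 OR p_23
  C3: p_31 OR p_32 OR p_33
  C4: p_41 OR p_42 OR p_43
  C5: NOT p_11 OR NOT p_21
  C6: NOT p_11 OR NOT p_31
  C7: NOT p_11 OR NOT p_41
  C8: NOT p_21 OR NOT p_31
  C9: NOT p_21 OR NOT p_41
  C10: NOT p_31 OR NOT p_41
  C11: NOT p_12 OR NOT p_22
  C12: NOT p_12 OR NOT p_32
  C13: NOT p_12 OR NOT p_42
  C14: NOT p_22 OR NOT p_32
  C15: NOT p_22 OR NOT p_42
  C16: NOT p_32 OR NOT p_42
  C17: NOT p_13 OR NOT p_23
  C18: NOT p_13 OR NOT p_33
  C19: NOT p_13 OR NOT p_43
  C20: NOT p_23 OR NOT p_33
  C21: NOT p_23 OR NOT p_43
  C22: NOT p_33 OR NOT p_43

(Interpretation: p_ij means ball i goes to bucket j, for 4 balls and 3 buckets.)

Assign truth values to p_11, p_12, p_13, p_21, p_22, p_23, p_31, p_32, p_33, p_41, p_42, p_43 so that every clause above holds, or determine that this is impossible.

UNSATISFIABLE

Branch on p_11: set p_11 = false.
Branch on p_12: set p_12 = true.
From the singleton clause (NOT p_22), p_22 = false.
From the singleton clause (NOT p_32), p_32 = false.
From the singleton clause (NOT p_42), p_42 = false.
Branch on p_21: set p_21 = true.
From the singleton clause (NOT p_31), p_31 = false.
From the singleton clause (p_33), p_33 = true.
From the singleton clause (NOT p_41), p_41 = false.
From the singleton clause (p_43), p_43 = true.
Now (NOT p_43) is unsatisfied and unit — conflict.
Undo p_21 and try p_21 = false.
From the singleton clause (p_23), p_23 = true.
From the singleton clause (NOT p_13), p_13 = false.
From the singleton clause (NOT p_33), p_33 = false.
From the singleton clause (p_31), p_31 = true.
From the singleton clause (NOT p_41), p_41 = false.
From the singleton clause (p_43), p_43 = true.
Now (NOT p_43) is unsatisfied and unit — conflict.
Both values of p_21 lead to a conflict.
Undo p_12 and try p_12 = false.
From the singleton clause (p_13), p_13 = true.
From the singleton clause (NOT p_23), p_23 = false.
From the singleton clause (NOT p_33), p_33 = false.
From the singleton clause (NOT p_43), p_43 = false.
Branch on p_21: set p_21 = true.
From the singleton clause (NOT p_31), p_31 = false.
From the singleton clause (p_32), p_32 = true.
From the singleton clause (NOT p_41), p_41 = false.
From the singleton clause (p_42), p_42 = true.
Now (NOT p_42) is unsatisfied and unit — conflict.
Undo p_21 and try p_21 = false.
From the singleton clause (p_22), p_22 = true.
From the singleton clause (NOT p_32), p_32 = false.
From the singleton clause (p_31), p_31 = true.
From the singleton clause (NOT p_41), p_41 = false.
From the singleton clause (p_42), p_42 = true.
Now (NOT p_42) is unsatisfied and unit — conflict.
Both values of p_21 lead to a conflict.
Both values of p_12 lead to a conflict.
Undo p_11 and try p_11 = true.
From the singleton clause (NOT p_21), p_21 = false.
From the singleton clause (NOT p_31), p_31 = false.
From the singleton clause (NOT p_41), p_41 = false.
Branch on p_22: set p_22 = true.
From the singleton clause (NOT p_12), p_12 = false.
From the singleton clause (NOT p_32), p_32 = false.
From the singleton clause (p_33), p_33 = true.
From the singleton clause (NOT p_42), p_42 = false.
From the singleton clause (p_43), p_43 = true.
Now (NOT p_43) is unsatisfied and unit — conflict.
Undo p_22 and try p_22 = false.
From the singleton clause (p_23), p_23 = true.
From the singleton clause (NOT p_13), p_13 = false.
From the singleton clause (NOT p_33), p_33 = false.
From the singleton clause (p_32), p_32 = true.
From the singleton clause (NOT p_12), p_12 = false.
From the singleton clause (NOT p_42), p_42 = false.
From the singleton clause (p_43), p_43 = true.
Now (NOT p_43) is unsatisfied and unit — conflict.
Both values of p_22 lead to a conflict.
Both values of p_11 lead to a conflict.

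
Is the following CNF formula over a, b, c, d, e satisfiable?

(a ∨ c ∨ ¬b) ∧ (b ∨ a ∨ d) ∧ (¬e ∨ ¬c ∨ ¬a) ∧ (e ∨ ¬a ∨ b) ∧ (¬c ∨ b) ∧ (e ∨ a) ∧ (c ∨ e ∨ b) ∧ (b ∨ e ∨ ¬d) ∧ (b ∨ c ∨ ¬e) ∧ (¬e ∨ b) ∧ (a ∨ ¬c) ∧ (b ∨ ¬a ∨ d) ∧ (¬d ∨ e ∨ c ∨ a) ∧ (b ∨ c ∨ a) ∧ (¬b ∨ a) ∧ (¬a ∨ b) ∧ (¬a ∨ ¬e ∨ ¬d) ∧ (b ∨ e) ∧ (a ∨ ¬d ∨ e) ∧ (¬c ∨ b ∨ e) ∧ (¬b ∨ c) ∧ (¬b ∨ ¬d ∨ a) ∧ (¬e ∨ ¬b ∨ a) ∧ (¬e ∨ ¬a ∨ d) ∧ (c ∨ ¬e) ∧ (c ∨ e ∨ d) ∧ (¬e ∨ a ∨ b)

Try c = True.
(b) alone gives b = True.
(a) alone gives a = True.
(¬e) alone gives e = False.
Every clause is now satisfied; d is unconstrained.
A satisfying assignment: a ↦ True,  b ↦ True,  c ↦ True,  d ↦ False,  e ↦ False.

Yes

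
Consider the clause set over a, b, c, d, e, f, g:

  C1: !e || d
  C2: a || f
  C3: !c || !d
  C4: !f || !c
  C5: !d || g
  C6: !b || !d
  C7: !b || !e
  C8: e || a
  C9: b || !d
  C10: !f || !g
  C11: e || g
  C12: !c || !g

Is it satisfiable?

Try e = false.
From the singleton clause (a), a = true.
From the singleton clause (g), g = true.
From the singleton clause (!f), f = false.
From the singleton clause (!c), c = false.
Try b = true.
From the singleton clause (!d), d = false.
Every clause now holds.
A satisfying assignment: a ↦ true; b ↦ true; c ↦ false; d ↦ false; e ↦ false; f ↦ false; g ↦ true.

Yes, satisfiable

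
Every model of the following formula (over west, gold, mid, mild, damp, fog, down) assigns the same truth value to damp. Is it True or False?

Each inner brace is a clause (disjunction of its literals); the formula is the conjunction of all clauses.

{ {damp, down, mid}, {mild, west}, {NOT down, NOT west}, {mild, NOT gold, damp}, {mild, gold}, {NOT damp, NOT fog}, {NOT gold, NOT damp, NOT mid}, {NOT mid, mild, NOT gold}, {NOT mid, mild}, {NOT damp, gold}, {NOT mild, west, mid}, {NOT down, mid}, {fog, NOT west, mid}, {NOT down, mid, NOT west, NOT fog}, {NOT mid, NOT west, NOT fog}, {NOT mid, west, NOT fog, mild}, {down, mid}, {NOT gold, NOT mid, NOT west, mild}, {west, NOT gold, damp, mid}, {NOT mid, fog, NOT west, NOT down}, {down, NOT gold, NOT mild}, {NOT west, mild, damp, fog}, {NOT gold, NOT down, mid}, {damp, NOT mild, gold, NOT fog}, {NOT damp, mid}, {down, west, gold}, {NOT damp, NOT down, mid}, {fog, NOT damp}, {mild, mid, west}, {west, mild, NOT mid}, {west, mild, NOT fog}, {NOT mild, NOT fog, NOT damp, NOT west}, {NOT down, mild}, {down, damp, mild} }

Suppose damp = true.
The clause (NOT fog) is unit, so fog = false.
That conflicts with the unit clause (fog).
So every satisfying assignment has damp = False.

False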